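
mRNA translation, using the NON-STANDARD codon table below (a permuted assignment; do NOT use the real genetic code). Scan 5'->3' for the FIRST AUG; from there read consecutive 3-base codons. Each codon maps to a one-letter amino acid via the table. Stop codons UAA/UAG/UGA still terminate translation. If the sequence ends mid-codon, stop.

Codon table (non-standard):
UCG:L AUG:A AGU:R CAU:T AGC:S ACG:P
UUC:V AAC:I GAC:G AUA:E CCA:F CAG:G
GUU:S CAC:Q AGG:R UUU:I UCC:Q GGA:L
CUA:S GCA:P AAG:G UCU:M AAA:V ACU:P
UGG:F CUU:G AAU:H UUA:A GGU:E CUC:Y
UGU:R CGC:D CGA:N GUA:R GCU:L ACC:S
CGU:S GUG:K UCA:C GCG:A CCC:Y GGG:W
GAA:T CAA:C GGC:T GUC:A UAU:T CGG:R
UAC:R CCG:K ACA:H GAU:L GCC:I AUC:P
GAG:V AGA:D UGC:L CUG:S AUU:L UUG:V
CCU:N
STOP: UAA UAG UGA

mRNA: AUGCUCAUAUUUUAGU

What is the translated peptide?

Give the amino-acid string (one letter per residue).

start AUG at pos 0
pos 0: AUG -> A; peptide=A
pos 3: CUC -> Y; peptide=AY
pos 6: AUA -> E; peptide=AYE
pos 9: UUU -> I; peptide=AYEI
pos 12: UAG -> STOP

Answer: AYEI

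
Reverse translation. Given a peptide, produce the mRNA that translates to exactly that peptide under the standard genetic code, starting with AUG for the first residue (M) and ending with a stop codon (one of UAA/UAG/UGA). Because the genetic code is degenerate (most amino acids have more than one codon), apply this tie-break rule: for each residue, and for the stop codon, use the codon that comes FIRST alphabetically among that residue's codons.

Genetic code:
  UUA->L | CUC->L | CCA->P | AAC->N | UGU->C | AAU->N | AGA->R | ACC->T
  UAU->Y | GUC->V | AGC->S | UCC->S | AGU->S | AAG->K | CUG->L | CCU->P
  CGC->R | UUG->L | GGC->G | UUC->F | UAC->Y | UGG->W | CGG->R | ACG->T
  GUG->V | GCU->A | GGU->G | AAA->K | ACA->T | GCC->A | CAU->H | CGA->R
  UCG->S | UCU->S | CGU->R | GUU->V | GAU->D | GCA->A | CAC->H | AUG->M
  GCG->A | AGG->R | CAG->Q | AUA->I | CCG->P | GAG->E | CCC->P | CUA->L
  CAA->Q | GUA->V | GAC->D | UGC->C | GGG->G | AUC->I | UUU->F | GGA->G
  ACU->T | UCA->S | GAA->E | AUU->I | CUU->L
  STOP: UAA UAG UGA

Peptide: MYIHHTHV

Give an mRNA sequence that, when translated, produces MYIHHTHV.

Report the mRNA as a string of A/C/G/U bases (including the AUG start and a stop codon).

residue 1: M -> AUG (start codon)
residue 2: Y codons sorted = UAC,UAU -> pick first = UAC
residue 3: I codons sorted = AUA,AUC,AUU -> pick first = AUA
residue 4: H codons sorted = CAC,CAU -> pick first = CAC
residue 5: H codons sorted = CAC,CAU -> pick first = CAC
residue 6: T codons sorted = ACA,ACC,ACG,ACU -> pick first = ACA
residue 7: H codons sorted = CAC,CAU -> pick first = CAC
residue 8: V codons sorted = GUA,GUC,GUG,GUU -> pick first = GUA
terminator: stop codons sorted = UAA,UAG,UGA -> pick first = UAA

Answer: mRNA: AUGUACAUACACCACACACACGUAUAA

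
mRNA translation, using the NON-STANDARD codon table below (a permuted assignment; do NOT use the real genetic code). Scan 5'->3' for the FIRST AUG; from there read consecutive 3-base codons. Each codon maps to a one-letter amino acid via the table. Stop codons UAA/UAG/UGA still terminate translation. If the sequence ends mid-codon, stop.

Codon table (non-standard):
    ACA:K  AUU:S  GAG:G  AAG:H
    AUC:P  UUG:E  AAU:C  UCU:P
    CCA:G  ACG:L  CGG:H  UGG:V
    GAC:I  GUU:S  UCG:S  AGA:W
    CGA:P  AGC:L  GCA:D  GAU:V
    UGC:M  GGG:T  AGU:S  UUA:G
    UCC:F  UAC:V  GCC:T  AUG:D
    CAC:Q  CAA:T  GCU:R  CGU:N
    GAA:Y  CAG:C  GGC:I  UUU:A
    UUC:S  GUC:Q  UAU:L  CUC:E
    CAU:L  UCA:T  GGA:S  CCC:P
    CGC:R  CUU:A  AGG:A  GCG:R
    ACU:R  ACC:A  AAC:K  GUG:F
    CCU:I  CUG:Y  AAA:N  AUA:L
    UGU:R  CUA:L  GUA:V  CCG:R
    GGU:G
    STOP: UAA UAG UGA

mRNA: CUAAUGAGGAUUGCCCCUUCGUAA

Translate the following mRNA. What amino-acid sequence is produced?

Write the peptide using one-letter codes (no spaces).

start AUG at pos 3
pos 3: AUG -> D; peptide=D
pos 6: AGG -> A; peptide=DA
pos 9: AUU -> S; peptide=DAS
pos 12: GCC -> T; peptide=DAST
pos 15: CCU -> I; peptide=DASTI
pos 18: UCG -> S; peptide=DASTIS
pos 21: UAA -> STOP

Answer: DASTIS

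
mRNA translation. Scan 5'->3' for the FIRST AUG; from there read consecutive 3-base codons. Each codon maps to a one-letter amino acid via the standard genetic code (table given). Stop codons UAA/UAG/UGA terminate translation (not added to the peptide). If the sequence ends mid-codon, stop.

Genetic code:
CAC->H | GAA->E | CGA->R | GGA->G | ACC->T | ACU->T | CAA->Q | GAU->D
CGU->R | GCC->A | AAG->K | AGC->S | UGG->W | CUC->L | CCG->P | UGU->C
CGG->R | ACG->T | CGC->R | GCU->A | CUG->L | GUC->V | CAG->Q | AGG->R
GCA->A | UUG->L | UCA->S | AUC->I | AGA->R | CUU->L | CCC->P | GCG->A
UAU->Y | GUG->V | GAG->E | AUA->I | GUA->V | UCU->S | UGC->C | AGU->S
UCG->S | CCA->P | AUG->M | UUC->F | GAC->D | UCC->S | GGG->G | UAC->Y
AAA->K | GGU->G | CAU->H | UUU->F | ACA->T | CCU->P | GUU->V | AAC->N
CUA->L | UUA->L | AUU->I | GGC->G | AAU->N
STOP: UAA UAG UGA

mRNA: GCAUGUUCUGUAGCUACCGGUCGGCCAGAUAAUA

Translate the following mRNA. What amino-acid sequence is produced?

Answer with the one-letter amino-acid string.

start AUG at pos 2
pos 2: AUG -> M; peptide=M
pos 5: UUC -> F; peptide=MF
pos 8: UGU -> C; peptide=MFC
pos 11: AGC -> S; peptide=MFCS
pos 14: UAC -> Y; peptide=MFCSY
pos 17: CGG -> R; peptide=MFCSYR
pos 20: UCG -> S; peptide=MFCSYRS
pos 23: GCC -> A; peptide=MFCSYRSA
pos 26: AGA -> R; peptide=MFCSYRSAR
pos 29: UAA -> STOP

Answer: MFCSYRSAR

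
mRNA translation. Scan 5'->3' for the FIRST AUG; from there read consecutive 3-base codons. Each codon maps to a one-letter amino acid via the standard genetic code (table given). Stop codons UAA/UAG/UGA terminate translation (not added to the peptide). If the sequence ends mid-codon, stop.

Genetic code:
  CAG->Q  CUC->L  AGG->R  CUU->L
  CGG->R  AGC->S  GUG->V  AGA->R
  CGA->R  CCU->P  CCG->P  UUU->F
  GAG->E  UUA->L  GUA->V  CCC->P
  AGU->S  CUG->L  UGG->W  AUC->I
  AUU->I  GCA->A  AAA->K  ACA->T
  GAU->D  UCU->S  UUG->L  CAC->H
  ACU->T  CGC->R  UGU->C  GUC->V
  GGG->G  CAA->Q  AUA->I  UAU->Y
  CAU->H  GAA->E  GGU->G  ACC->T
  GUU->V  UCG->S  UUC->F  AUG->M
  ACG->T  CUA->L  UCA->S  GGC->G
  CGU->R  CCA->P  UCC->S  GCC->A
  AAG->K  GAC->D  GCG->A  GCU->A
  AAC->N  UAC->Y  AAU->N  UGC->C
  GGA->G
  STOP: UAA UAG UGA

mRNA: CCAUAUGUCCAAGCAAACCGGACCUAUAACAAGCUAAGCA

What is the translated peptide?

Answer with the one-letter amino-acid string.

start AUG at pos 4
pos 4: AUG -> M; peptide=M
pos 7: UCC -> S; peptide=MS
pos 10: AAG -> K; peptide=MSK
pos 13: CAA -> Q; peptide=MSKQ
pos 16: ACC -> T; peptide=MSKQT
pos 19: GGA -> G; peptide=MSKQTG
pos 22: CCU -> P; peptide=MSKQTGP
pos 25: AUA -> I; peptide=MSKQTGPI
pos 28: ACA -> T; peptide=MSKQTGPIT
pos 31: AGC -> S; peptide=MSKQTGPITS
pos 34: UAA -> STOP

Answer: MSKQTGPITS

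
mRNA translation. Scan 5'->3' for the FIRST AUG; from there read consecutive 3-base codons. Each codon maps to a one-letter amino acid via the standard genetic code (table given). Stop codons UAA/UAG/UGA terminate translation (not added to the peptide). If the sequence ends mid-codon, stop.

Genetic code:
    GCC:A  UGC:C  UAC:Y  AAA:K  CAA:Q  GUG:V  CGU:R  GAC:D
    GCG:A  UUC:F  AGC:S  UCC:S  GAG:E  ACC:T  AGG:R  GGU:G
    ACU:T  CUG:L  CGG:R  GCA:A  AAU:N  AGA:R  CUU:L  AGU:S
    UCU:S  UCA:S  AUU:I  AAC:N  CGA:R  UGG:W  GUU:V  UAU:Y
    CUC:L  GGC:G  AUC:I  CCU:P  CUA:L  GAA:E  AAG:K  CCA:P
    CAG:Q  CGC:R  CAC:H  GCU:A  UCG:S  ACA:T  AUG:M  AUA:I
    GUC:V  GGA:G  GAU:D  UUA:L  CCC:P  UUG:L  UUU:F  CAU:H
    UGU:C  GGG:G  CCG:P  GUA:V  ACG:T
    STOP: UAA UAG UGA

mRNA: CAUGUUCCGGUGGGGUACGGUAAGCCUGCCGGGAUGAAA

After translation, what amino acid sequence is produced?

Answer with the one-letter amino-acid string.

start AUG at pos 1
pos 1: AUG -> M; peptide=M
pos 4: UUC -> F; peptide=MF
pos 7: CGG -> R; peptide=MFR
pos 10: UGG -> W; peptide=MFRW
pos 13: GGU -> G; peptide=MFRWG
pos 16: ACG -> T; peptide=MFRWGT
pos 19: GUA -> V; peptide=MFRWGTV
pos 22: AGC -> S; peptide=MFRWGTVS
pos 25: CUG -> L; peptide=MFRWGTVSL
pos 28: CCG -> P; peptide=MFRWGTVSLP
pos 31: GGA -> G; peptide=MFRWGTVSLPG
pos 34: UGA -> STOP

Answer: MFRWGTVSLPG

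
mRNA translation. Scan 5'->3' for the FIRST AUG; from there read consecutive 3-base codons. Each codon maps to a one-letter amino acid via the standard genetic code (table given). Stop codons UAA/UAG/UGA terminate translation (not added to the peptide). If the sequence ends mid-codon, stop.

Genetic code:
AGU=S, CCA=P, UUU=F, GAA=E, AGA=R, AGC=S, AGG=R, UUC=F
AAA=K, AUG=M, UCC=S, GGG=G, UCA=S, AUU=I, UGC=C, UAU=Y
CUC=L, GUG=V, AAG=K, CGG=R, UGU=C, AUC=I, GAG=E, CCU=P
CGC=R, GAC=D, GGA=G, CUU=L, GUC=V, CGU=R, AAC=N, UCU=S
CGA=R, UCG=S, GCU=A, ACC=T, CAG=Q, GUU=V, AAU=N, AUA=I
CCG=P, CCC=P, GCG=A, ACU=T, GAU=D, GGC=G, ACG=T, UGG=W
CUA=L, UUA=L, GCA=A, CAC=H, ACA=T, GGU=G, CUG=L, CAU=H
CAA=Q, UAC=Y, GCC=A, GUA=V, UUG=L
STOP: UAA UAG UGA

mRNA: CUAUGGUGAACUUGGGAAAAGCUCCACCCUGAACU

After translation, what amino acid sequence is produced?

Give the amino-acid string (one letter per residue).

Answer: MVNLGKAPP

Derivation:
start AUG at pos 2
pos 2: AUG -> M; peptide=M
pos 5: GUG -> V; peptide=MV
pos 8: AAC -> N; peptide=MVN
pos 11: UUG -> L; peptide=MVNL
pos 14: GGA -> G; peptide=MVNLG
pos 17: AAA -> K; peptide=MVNLGK
pos 20: GCU -> A; peptide=MVNLGKA
pos 23: CCA -> P; peptide=MVNLGKAP
pos 26: CCC -> P; peptide=MVNLGKAPP
pos 29: UGA -> STOP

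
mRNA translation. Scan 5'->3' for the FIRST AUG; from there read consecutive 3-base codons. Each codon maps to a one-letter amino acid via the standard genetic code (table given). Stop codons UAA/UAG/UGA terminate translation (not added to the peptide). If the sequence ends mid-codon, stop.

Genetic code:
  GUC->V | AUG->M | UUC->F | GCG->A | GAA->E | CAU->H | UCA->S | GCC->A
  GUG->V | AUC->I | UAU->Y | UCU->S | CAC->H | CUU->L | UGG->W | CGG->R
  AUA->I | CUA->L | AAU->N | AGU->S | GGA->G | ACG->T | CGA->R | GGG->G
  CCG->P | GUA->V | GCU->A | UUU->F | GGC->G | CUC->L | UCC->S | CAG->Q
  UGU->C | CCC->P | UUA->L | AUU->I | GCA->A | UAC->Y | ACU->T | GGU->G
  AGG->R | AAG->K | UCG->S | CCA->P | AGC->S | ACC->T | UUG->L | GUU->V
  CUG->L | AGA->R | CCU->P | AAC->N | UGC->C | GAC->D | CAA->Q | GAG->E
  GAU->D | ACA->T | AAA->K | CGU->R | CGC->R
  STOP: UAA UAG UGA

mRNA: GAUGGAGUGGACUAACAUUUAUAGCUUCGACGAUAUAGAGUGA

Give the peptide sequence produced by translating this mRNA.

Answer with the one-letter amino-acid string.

start AUG at pos 1
pos 1: AUG -> M; peptide=M
pos 4: GAG -> E; peptide=ME
pos 7: UGG -> W; peptide=MEW
pos 10: ACU -> T; peptide=MEWT
pos 13: AAC -> N; peptide=MEWTN
pos 16: AUU -> I; peptide=MEWTNI
pos 19: UAU -> Y; peptide=MEWTNIY
pos 22: AGC -> S; peptide=MEWTNIYS
pos 25: UUC -> F; peptide=MEWTNIYSF
pos 28: GAC -> D; peptide=MEWTNIYSFD
pos 31: GAU -> D; peptide=MEWTNIYSFDD
pos 34: AUA -> I; peptide=MEWTNIYSFDDI
pos 37: GAG -> E; peptide=MEWTNIYSFDDIE
pos 40: UGA -> STOP

Answer: MEWTNIYSFDDIE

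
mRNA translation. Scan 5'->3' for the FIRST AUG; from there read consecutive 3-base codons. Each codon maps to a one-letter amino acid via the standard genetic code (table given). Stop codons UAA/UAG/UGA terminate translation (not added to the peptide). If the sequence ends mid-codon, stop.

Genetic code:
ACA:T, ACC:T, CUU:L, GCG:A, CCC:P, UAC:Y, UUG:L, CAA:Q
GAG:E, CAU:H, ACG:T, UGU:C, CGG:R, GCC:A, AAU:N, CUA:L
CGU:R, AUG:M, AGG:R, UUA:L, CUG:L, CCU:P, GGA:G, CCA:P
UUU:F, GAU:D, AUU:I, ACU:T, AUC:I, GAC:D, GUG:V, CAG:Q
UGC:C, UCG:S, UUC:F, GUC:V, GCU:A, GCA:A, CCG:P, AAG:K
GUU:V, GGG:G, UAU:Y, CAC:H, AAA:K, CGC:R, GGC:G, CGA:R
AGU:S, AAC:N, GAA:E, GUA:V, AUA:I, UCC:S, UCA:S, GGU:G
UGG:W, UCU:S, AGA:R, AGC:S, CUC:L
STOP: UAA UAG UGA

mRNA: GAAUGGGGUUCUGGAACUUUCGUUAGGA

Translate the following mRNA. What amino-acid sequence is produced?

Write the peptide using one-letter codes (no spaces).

Answer: MGFWNFR

Derivation:
start AUG at pos 2
pos 2: AUG -> M; peptide=M
pos 5: GGG -> G; peptide=MG
pos 8: UUC -> F; peptide=MGF
pos 11: UGG -> W; peptide=MGFW
pos 14: AAC -> N; peptide=MGFWN
pos 17: UUU -> F; peptide=MGFWNF
pos 20: CGU -> R; peptide=MGFWNFR
pos 23: UAG -> STOP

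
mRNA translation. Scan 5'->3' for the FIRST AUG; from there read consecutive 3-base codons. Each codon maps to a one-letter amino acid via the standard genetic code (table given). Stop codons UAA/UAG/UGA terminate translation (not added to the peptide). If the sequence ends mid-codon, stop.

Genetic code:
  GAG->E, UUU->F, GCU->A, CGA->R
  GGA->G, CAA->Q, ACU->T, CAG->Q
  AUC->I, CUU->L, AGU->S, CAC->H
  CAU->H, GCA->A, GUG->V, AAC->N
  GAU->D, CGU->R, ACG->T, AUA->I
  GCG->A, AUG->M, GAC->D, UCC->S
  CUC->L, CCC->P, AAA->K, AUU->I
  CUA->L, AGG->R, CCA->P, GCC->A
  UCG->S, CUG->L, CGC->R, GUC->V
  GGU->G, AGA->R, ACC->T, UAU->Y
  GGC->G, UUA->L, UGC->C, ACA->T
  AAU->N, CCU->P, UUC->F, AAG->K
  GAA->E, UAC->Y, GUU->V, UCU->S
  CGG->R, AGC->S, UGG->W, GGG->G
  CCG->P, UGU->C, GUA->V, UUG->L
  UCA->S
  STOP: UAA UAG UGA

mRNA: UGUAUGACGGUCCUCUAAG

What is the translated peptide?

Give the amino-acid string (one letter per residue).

Answer: MTVL

Derivation:
start AUG at pos 3
pos 3: AUG -> M; peptide=M
pos 6: ACG -> T; peptide=MT
pos 9: GUC -> V; peptide=MTV
pos 12: CUC -> L; peptide=MTVL
pos 15: UAA -> STOP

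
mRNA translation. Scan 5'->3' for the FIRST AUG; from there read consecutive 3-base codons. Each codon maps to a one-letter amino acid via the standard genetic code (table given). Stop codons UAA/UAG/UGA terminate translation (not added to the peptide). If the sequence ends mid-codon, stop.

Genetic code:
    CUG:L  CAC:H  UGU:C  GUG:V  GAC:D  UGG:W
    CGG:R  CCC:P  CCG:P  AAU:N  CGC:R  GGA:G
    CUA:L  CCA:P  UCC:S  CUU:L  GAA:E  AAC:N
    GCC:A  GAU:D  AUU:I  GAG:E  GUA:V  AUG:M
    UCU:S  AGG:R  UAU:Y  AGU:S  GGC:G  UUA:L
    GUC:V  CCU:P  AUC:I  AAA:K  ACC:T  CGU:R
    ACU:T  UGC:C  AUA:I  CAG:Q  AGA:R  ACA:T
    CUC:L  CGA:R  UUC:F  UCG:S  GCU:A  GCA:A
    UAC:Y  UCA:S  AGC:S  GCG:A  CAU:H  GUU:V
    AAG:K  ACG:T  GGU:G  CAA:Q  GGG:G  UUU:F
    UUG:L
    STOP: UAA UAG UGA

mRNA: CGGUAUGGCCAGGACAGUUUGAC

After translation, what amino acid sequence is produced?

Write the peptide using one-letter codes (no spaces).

Answer: MARTV

Derivation:
start AUG at pos 4
pos 4: AUG -> M; peptide=M
pos 7: GCC -> A; peptide=MA
pos 10: AGG -> R; peptide=MAR
pos 13: ACA -> T; peptide=MART
pos 16: GUU -> V; peptide=MARTV
pos 19: UGA -> STOP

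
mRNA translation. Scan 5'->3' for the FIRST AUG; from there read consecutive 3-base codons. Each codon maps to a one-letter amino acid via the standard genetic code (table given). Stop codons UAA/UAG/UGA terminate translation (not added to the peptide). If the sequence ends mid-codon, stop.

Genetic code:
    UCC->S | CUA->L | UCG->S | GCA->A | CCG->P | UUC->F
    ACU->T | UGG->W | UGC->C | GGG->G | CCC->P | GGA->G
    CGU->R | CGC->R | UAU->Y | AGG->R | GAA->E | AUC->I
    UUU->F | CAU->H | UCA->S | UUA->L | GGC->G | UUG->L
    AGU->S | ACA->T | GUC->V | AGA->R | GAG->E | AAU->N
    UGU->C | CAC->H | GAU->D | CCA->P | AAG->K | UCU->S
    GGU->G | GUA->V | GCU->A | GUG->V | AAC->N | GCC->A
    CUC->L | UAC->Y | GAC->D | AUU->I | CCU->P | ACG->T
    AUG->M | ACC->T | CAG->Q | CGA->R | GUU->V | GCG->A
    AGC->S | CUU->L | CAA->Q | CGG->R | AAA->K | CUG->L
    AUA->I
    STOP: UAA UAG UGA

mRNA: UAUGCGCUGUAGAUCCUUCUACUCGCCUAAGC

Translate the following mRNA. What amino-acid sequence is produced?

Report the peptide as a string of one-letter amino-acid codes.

Answer: MRCRSFYSPK

Derivation:
start AUG at pos 1
pos 1: AUG -> M; peptide=M
pos 4: CGC -> R; peptide=MR
pos 7: UGU -> C; peptide=MRC
pos 10: AGA -> R; peptide=MRCR
pos 13: UCC -> S; peptide=MRCRS
pos 16: UUC -> F; peptide=MRCRSF
pos 19: UAC -> Y; peptide=MRCRSFY
pos 22: UCG -> S; peptide=MRCRSFYS
pos 25: CCU -> P; peptide=MRCRSFYSP
pos 28: AAG -> K; peptide=MRCRSFYSPK
pos 31: only 1 nt remain (<3), stop (end of mRNA)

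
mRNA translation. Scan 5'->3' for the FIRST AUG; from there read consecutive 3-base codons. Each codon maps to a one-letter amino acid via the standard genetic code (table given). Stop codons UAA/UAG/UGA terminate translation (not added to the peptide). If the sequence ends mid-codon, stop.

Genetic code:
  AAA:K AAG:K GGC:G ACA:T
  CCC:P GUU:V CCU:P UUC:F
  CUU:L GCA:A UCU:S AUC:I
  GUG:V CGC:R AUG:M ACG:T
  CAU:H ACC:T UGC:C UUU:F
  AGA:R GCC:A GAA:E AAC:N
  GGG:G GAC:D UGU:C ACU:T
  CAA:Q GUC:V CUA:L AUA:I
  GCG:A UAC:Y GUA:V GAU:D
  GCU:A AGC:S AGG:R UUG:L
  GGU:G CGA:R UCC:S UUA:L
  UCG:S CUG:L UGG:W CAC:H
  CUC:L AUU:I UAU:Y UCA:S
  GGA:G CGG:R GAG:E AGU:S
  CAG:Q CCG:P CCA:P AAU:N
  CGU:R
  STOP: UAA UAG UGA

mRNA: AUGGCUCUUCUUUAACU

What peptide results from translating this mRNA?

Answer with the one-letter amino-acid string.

start AUG at pos 0
pos 0: AUG -> M; peptide=M
pos 3: GCU -> A; peptide=MA
pos 6: CUU -> L; peptide=MAL
pos 9: CUU -> L; peptide=MALL
pos 12: UAA -> STOP

Answer: MALL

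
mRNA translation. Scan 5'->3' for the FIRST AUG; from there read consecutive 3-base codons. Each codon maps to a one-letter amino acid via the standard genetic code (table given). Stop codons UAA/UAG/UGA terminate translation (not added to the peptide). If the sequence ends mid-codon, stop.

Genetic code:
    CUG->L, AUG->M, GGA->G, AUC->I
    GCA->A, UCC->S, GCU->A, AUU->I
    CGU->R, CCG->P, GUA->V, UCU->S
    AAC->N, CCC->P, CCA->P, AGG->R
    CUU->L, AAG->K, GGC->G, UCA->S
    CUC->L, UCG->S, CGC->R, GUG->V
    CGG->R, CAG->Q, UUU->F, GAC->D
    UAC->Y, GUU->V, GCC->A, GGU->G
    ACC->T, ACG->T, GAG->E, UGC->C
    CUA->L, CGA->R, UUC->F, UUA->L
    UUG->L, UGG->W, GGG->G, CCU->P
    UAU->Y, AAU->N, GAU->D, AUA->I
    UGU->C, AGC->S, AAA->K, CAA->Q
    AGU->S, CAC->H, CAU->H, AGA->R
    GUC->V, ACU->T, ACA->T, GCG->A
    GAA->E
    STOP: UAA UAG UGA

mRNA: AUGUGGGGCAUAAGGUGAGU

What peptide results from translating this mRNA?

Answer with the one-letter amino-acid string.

start AUG at pos 0
pos 0: AUG -> M; peptide=M
pos 3: UGG -> W; peptide=MW
pos 6: GGC -> G; peptide=MWG
pos 9: AUA -> I; peptide=MWGI
pos 12: AGG -> R; peptide=MWGIR
pos 15: UGA -> STOP

Answer: MWGIR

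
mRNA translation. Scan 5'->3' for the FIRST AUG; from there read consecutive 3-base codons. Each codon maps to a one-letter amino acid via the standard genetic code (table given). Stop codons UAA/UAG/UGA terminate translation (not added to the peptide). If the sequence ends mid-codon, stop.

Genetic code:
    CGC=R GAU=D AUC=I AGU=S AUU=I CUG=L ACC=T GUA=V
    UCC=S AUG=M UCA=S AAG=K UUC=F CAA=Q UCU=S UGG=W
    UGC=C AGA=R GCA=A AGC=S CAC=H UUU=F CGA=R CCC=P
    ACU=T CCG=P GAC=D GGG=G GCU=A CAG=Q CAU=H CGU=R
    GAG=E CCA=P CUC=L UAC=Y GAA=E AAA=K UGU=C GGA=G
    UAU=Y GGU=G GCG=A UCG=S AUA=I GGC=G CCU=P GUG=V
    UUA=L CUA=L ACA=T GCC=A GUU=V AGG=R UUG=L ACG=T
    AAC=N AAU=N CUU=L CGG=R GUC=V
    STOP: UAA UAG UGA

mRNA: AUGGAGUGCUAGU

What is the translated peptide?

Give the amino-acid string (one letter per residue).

Answer: MEC

Derivation:
start AUG at pos 0
pos 0: AUG -> M; peptide=M
pos 3: GAG -> E; peptide=ME
pos 6: UGC -> C; peptide=MEC
pos 9: UAG -> STOP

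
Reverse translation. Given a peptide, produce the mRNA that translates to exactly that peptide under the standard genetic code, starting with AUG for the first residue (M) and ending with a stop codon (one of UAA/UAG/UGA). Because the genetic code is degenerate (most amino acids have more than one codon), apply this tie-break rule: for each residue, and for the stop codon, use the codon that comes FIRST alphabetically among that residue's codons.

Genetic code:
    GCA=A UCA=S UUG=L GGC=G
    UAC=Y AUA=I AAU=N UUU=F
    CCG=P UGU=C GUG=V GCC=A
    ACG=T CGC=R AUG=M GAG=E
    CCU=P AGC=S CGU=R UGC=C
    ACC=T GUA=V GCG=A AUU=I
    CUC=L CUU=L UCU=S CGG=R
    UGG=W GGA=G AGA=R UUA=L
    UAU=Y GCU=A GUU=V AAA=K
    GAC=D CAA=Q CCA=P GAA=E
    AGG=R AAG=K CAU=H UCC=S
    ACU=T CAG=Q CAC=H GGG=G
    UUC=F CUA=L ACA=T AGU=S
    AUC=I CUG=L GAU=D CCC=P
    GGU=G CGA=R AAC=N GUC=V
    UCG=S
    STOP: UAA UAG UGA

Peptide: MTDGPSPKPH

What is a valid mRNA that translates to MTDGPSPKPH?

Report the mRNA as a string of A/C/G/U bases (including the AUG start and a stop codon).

Answer: mRNA: AUGACAGACGGACCAAGCCCAAAACCACACUAA

Derivation:
residue 1: M -> AUG (start codon)
residue 2: T codons sorted = ACA,ACC,ACG,ACU -> pick first = ACA
residue 3: D codons sorted = GAC,GAU -> pick first = GAC
residue 4: G codons sorted = GGA,GGC,GGG,GGU -> pick first = GGA
residue 5: P codons sorted = CCA,CCC,CCG,CCU -> pick first = CCA
residue 6: S codons sorted = AGC,AGU,UCA,UCC,UCG,UCU -> pick first = AGC
residue 7: P codons sorted = CCA,CCC,CCG,CCU -> pick first = CCA
residue 8: K codons sorted = AAA,AAG -> pick first = AAA
residue 9: P codons sorted = CCA,CCC,CCG,CCU -> pick first = CCA
residue 10: H codons sorted = CAC,CAU -> pick first = CAC
terminator: stop codons sorted = UAA,UAG,UGA -> pick first = UAA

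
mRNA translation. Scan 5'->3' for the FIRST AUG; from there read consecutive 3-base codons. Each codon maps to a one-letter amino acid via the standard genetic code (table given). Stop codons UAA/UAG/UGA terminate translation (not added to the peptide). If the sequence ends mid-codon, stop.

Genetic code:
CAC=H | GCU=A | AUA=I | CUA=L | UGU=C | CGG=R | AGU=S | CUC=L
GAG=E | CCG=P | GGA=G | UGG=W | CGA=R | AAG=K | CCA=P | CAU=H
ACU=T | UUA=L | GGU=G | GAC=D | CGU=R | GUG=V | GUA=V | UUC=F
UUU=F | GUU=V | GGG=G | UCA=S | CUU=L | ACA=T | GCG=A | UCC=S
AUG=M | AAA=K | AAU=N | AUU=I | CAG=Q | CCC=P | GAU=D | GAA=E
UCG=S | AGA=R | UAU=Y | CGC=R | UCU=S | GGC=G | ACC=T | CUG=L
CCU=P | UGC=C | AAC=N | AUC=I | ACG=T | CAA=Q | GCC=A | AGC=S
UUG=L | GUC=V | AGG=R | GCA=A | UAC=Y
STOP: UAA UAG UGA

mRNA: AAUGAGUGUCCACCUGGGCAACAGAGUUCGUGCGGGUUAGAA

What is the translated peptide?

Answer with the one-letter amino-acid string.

Answer: MSVHLGNRVRAG

Derivation:
start AUG at pos 1
pos 1: AUG -> M; peptide=M
pos 4: AGU -> S; peptide=MS
pos 7: GUC -> V; peptide=MSV
pos 10: CAC -> H; peptide=MSVH
pos 13: CUG -> L; peptide=MSVHL
pos 16: GGC -> G; peptide=MSVHLG
pos 19: AAC -> N; peptide=MSVHLGN
pos 22: AGA -> R; peptide=MSVHLGNR
pos 25: GUU -> V; peptide=MSVHLGNRV
pos 28: CGU -> R; peptide=MSVHLGNRVR
pos 31: GCG -> A; peptide=MSVHLGNRVRA
pos 34: GGU -> G; peptide=MSVHLGNRVRAG
pos 37: UAG -> STOP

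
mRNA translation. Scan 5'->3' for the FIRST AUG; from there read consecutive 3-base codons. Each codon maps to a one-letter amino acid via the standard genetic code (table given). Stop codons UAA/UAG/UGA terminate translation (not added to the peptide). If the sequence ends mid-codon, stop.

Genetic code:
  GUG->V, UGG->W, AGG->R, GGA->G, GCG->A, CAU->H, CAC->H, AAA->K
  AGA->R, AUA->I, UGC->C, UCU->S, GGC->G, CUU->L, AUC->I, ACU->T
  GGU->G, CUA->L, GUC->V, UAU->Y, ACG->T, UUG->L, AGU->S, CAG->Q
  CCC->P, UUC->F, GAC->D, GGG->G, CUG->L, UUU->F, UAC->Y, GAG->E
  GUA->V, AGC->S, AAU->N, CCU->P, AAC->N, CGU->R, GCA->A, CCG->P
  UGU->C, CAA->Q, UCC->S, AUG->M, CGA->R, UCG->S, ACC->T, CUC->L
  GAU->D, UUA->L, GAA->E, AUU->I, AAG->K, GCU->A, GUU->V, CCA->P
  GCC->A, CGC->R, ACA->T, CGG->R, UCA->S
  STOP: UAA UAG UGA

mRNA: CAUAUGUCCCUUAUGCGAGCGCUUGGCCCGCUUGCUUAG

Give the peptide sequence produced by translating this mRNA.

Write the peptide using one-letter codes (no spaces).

Answer: MSLMRALGPLA

Derivation:
start AUG at pos 3
pos 3: AUG -> M; peptide=M
pos 6: UCC -> S; peptide=MS
pos 9: CUU -> L; peptide=MSL
pos 12: AUG -> M; peptide=MSLM
pos 15: CGA -> R; peptide=MSLMR
pos 18: GCG -> A; peptide=MSLMRA
pos 21: CUU -> L; peptide=MSLMRAL
pos 24: GGC -> G; peptide=MSLMRALG
pos 27: CCG -> P; peptide=MSLMRALGP
pos 30: CUU -> L; peptide=MSLMRALGPL
pos 33: GCU -> A; peptide=MSLMRALGPLA
pos 36: UAG -> STOP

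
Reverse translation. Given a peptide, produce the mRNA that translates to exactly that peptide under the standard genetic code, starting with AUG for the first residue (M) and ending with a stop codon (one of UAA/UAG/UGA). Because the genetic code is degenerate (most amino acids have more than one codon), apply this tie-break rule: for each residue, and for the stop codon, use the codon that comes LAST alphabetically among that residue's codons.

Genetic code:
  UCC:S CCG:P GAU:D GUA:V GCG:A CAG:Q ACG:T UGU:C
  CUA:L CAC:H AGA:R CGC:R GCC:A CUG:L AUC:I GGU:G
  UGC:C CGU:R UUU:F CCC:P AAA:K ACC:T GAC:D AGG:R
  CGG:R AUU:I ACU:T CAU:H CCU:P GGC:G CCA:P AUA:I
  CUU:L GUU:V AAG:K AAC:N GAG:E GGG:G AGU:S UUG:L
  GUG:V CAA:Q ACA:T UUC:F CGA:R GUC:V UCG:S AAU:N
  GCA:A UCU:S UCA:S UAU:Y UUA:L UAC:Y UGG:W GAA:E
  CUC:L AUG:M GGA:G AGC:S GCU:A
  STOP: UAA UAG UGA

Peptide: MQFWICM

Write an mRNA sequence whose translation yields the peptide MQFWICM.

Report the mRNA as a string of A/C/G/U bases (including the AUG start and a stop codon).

Answer: mRNA: AUGCAGUUUUGGAUUUGUAUGUGA

Derivation:
residue 1: M -> AUG (start codon)
residue 2: Q codons sorted = CAA,CAG -> pick last = CAG
residue 3: F codons sorted = UUC,UUU -> pick last = UUU
residue 4: W -> UGG (only codon)
residue 5: I codons sorted = AUA,AUC,AUU -> pick last = AUU
residue 6: C codons sorted = UGC,UGU -> pick last = UGU
residue 7: M -> AUG (only codon)
terminator: stop codons sorted = UAA,UAG,UGA -> pick last = UGA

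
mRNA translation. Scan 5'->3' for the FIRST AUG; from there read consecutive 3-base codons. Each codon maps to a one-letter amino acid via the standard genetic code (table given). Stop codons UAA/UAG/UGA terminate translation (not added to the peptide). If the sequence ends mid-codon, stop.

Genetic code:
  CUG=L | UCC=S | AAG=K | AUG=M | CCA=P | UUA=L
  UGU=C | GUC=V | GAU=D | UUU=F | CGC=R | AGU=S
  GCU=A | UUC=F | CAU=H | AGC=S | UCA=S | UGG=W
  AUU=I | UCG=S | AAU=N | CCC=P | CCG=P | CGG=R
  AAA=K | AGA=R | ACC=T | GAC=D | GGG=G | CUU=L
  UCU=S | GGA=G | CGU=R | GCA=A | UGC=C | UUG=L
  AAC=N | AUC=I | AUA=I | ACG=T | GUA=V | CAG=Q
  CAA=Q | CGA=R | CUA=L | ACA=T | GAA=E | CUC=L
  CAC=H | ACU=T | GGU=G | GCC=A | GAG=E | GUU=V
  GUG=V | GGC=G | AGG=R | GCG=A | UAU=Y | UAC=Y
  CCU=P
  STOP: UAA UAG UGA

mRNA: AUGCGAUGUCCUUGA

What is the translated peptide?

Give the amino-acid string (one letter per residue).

Answer: MRCP

Derivation:
start AUG at pos 0
pos 0: AUG -> M; peptide=M
pos 3: CGA -> R; peptide=MR
pos 6: UGU -> C; peptide=MRC
pos 9: CCU -> P; peptide=MRCP
pos 12: UGA -> STOP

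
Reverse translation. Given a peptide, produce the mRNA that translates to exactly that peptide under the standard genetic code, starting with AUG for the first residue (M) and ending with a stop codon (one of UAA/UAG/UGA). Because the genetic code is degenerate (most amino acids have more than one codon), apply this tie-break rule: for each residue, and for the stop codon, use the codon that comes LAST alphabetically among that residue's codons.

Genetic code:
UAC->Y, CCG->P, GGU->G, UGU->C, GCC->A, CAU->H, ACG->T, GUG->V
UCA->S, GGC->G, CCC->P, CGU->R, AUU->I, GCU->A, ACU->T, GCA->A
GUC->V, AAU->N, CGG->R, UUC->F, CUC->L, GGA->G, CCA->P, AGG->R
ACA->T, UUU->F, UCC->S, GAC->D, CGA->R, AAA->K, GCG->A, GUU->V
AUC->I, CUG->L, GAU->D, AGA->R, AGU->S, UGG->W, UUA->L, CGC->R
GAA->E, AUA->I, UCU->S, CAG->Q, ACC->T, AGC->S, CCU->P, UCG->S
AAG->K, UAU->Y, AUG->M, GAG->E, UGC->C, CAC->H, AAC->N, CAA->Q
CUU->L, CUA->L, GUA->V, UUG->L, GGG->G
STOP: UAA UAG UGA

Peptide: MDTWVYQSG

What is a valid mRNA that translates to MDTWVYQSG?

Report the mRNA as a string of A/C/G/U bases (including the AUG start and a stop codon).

residue 1: M -> AUG (start codon)
residue 2: D codons sorted = GAC,GAU -> pick last = GAU
residue 3: T codons sorted = ACA,ACC,ACG,ACU -> pick last = ACU
residue 4: W -> UGG (only codon)
residue 5: V codons sorted = GUA,GUC,GUG,GUU -> pick last = GUU
residue 6: Y codons sorted = UAC,UAU -> pick last = UAU
residue 7: Q codons sorted = CAA,CAG -> pick last = CAG
residue 8: S codons sorted = AGC,AGU,UCA,UCC,UCG,UCU -> pick last = UCU
residue 9: G codons sorted = GGA,GGC,GGG,GGU -> pick last = GGU
terminator: stop codons sorted = UAA,UAG,UGA -> pick last = UGA

Answer: mRNA: AUGGAUACUUGGGUUUAUCAGUCUGGUUGA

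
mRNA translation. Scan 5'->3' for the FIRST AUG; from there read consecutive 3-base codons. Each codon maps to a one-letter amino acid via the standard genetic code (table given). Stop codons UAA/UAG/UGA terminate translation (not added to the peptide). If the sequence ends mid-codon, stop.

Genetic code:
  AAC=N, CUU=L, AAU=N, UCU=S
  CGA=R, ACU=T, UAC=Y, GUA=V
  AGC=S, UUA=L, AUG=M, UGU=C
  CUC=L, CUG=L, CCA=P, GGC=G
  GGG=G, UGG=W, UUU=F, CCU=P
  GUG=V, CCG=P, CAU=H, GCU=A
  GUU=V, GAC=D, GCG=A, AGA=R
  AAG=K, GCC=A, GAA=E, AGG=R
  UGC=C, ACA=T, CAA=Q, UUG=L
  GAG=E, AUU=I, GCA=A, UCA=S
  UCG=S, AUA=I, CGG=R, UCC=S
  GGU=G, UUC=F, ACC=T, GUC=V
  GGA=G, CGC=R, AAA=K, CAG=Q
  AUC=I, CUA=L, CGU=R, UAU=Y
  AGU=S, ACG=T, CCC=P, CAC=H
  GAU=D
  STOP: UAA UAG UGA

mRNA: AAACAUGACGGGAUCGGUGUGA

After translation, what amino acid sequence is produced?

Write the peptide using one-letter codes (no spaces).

Answer: MTGSV

Derivation:
start AUG at pos 4
pos 4: AUG -> M; peptide=M
pos 7: ACG -> T; peptide=MT
pos 10: GGA -> G; peptide=MTG
pos 13: UCG -> S; peptide=MTGS
pos 16: GUG -> V; peptide=MTGSV
pos 19: UGA -> STOP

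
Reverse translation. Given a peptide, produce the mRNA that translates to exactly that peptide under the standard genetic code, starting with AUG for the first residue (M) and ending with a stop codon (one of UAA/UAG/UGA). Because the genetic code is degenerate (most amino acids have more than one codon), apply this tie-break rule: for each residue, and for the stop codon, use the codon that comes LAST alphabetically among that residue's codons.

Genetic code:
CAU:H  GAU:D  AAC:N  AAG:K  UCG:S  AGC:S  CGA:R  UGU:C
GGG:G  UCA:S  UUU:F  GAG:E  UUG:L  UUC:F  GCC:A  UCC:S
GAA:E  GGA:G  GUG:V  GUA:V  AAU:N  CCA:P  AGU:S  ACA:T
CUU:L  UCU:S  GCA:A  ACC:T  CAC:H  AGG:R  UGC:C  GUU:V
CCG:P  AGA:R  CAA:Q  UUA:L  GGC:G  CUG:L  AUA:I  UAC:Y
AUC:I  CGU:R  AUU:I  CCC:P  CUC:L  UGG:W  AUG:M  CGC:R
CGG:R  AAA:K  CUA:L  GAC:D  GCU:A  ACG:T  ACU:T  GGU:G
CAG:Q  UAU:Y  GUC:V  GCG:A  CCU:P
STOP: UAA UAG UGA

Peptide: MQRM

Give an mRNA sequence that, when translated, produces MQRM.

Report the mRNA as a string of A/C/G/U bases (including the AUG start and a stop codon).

Answer: mRNA: AUGCAGCGUAUGUGA

Derivation:
residue 1: M -> AUG (start codon)
residue 2: Q codons sorted = CAA,CAG -> pick last = CAG
residue 3: R codons sorted = AGA,AGG,CGA,CGC,CGG,CGU -> pick last = CGU
residue 4: M -> AUG (only codon)
terminator: stop codons sorted = UAA,UAG,UGA -> pick last = UGA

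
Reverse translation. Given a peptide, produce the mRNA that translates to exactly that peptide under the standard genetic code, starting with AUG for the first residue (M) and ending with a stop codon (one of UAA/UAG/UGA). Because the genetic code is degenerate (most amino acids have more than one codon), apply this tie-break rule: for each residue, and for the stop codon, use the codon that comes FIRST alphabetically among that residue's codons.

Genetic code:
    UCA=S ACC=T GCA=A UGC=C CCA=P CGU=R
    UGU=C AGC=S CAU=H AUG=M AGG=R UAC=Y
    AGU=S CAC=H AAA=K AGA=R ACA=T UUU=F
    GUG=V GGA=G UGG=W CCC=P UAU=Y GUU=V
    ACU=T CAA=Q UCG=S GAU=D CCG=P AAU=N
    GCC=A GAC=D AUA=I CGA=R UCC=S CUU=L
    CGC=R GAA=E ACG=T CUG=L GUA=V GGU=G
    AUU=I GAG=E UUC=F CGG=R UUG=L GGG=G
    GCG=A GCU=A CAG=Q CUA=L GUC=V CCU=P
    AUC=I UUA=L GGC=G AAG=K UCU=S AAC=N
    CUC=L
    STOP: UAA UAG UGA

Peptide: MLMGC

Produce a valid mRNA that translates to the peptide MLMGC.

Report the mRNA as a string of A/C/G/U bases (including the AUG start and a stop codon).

residue 1: M -> AUG (start codon)
residue 2: L codons sorted = CUA,CUC,CUG,CUU,UUA,UUG -> pick first = CUA
residue 3: M -> AUG (only codon)
residue 4: G codons sorted = GGA,GGC,GGG,GGU -> pick first = GGA
residue 5: C codons sorted = UGC,UGU -> pick first = UGC
terminator: stop codons sorted = UAA,UAG,UGA -> pick first = UAA

Answer: mRNA: AUGCUAAUGGGAUGCUAA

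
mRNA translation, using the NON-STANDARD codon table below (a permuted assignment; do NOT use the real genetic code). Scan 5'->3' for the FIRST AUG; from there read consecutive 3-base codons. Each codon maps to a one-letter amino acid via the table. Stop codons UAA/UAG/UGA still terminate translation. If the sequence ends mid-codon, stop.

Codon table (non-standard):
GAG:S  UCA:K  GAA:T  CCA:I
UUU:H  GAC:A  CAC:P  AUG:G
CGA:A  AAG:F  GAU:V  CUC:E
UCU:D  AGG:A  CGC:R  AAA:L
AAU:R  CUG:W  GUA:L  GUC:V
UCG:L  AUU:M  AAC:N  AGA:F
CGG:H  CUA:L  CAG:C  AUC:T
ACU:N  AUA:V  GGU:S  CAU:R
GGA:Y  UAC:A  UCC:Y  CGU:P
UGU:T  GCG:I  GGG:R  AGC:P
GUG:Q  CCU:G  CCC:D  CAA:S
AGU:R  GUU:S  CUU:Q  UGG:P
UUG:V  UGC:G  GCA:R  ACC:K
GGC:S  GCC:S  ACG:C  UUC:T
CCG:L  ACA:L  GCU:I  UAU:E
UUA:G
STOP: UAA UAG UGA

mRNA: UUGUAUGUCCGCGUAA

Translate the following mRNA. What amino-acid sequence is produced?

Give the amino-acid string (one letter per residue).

start AUG at pos 4
pos 4: AUG -> G; peptide=G
pos 7: UCC -> Y; peptide=GY
pos 10: GCG -> I; peptide=GYI
pos 13: UAA -> STOP

Answer: GYI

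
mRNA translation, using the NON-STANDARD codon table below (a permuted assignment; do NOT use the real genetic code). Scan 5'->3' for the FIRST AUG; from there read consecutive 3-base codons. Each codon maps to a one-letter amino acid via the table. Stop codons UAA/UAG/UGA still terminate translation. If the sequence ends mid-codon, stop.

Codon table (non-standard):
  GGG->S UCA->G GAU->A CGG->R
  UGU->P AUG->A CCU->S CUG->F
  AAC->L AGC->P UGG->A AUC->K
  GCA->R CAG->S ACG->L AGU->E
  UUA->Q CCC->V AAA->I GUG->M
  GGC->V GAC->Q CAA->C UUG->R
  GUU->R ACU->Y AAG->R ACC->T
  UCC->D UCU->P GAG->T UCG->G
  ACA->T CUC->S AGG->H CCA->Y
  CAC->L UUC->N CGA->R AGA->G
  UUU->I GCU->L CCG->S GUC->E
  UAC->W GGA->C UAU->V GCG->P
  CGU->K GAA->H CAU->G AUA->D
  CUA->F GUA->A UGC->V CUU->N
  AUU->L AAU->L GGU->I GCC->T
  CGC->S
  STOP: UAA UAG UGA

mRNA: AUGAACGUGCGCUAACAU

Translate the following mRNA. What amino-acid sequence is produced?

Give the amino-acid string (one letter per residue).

Answer: ALMS

Derivation:
start AUG at pos 0
pos 0: AUG -> A; peptide=A
pos 3: AAC -> L; peptide=AL
pos 6: GUG -> M; peptide=ALM
pos 9: CGC -> S; peptide=ALMS
pos 12: UAA -> STOP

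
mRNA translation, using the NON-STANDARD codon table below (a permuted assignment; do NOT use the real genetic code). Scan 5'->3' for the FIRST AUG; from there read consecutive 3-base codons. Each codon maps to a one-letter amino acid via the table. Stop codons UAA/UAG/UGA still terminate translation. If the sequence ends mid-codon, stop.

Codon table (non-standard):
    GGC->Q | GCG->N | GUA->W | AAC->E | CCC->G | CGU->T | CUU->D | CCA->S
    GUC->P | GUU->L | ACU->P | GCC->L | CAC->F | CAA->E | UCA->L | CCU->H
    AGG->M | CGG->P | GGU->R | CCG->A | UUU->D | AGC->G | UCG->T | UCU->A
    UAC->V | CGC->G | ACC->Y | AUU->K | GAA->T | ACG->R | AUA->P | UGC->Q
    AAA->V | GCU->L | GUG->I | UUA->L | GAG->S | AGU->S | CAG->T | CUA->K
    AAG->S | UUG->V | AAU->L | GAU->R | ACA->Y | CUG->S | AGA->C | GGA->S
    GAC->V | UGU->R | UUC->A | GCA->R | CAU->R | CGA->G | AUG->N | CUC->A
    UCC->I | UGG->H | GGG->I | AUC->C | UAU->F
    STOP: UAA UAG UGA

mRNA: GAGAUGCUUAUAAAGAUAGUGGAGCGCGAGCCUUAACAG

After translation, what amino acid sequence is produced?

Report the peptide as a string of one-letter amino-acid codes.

start AUG at pos 3
pos 3: AUG -> N; peptide=N
pos 6: CUU -> D; peptide=ND
pos 9: AUA -> P; peptide=NDP
pos 12: AAG -> S; peptide=NDPS
pos 15: AUA -> P; peptide=NDPSP
pos 18: GUG -> I; peptide=NDPSPI
pos 21: GAG -> S; peptide=NDPSPIS
pos 24: CGC -> G; peptide=NDPSPISG
pos 27: GAG -> S; peptide=NDPSPISGS
pos 30: CCU -> H; peptide=NDPSPISGSH
pos 33: UAA -> STOP

Answer: NDPSPISGSH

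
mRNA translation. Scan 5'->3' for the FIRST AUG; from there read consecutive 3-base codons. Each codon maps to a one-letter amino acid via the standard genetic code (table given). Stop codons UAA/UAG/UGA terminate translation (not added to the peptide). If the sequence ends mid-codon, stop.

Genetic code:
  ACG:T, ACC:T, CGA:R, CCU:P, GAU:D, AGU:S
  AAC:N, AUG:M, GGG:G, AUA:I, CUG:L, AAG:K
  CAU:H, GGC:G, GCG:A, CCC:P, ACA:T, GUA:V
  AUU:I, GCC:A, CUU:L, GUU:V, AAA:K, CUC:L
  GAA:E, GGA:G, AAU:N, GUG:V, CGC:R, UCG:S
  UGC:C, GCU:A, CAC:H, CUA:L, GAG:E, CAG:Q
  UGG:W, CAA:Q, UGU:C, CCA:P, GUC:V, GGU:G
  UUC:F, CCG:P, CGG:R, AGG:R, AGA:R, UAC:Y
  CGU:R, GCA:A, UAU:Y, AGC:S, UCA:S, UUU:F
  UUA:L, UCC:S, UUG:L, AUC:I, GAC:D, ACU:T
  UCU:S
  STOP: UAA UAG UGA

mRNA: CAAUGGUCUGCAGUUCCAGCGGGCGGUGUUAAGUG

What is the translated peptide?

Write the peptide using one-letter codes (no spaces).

start AUG at pos 2
pos 2: AUG -> M; peptide=M
pos 5: GUC -> V; peptide=MV
pos 8: UGC -> C; peptide=MVC
pos 11: AGU -> S; peptide=MVCS
pos 14: UCC -> S; peptide=MVCSS
pos 17: AGC -> S; peptide=MVCSSS
pos 20: GGG -> G; peptide=MVCSSSG
pos 23: CGG -> R; peptide=MVCSSSGR
pos 26: UGU -> C; peptide=MVCSSSGRC
pos 29: UAA -> STOP

Answer: MVCSSSGRC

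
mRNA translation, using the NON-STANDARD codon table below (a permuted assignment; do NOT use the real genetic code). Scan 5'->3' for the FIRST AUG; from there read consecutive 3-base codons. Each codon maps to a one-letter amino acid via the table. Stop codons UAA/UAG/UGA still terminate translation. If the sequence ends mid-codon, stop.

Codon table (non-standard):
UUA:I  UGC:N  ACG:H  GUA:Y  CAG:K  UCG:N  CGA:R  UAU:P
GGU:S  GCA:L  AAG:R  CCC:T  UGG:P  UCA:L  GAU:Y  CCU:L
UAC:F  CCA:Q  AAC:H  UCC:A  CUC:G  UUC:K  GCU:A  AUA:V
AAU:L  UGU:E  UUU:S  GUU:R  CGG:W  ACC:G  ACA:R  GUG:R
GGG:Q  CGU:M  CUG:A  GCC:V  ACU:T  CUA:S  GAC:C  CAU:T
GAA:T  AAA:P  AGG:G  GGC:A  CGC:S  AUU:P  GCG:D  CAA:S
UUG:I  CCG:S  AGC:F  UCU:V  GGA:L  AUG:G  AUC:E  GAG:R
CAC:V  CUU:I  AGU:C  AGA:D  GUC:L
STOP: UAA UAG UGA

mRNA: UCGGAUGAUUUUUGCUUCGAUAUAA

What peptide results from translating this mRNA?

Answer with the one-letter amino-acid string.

start AUG at pos 4
pos 4: AUG -> G; peptide=G
pos 7: AUU -> P; peptide=GP
pos 10: UUU -> S; peptide=GPS
pos 13: GCU -> A; peptide=GPSA
pos 16: UCG -> N; peptide=GPSAN
pos 19: AUA -> V; peptide=GPSANV
pos 22: UAA -> STOP

Answer: GPSANV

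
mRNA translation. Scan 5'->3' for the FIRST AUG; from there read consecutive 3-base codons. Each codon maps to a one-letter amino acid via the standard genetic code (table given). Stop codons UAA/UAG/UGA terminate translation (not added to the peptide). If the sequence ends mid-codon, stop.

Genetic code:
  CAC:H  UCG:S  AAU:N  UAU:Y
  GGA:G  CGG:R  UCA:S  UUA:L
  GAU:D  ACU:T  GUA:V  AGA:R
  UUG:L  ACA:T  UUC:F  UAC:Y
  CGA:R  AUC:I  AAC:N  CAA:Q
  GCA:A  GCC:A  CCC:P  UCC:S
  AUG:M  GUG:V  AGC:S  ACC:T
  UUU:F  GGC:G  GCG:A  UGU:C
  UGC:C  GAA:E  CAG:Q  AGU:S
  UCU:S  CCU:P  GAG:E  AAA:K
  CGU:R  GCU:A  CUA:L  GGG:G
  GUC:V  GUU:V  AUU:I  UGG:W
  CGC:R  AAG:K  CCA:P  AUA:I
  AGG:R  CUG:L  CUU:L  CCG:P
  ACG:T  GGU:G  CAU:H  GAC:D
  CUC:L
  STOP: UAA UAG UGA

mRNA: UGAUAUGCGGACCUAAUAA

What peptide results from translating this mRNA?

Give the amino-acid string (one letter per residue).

Answer: MRT

Derivation:
start AUG at pos 4
pos 4: AUG -> M; peptide=M
pos 7: CGG -> R; peptide=MR
pos 10: ACC -> T; peptide=MRT
pos 13: UAA -> STOP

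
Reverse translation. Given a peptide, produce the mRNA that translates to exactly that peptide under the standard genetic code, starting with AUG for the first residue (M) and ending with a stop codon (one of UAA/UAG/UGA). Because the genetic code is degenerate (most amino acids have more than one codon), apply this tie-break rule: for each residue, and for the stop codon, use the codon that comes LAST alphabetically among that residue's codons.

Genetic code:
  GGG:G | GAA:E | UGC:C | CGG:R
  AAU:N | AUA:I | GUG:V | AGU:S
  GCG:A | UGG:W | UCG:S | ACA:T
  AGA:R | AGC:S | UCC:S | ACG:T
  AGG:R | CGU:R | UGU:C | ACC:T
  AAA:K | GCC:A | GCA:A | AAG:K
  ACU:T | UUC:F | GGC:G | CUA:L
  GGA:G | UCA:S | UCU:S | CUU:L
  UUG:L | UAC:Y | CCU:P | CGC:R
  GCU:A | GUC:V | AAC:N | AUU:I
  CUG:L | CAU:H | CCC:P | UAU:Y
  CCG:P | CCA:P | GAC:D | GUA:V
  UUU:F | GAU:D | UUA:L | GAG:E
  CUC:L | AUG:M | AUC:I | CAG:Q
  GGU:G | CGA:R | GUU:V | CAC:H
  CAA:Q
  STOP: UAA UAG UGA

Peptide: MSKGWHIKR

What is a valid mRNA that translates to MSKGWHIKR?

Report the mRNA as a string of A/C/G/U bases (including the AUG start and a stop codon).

Answer: mRNA: AUGUCUAAGGGUUGGCAUAUUAAGCGUUGA

Derivation:
residue 1: M -> AUG (start codon)
residue 2: S codons sorted = AGC,AGU,UCA,UCC,UCG,UCU -> pick last = UCU
residue 3: K codons sorted = AAA,AAG -> pick last = AAG
residue 4: G codons sorted = GGA,GGC,GGG,GGU -> pick last = GGU
residue 5: W -> UGG (only codon)
residue 6: H codons sorted = CAC,CAU -> pick last = CAU
residue 7: I codons sorted = AUA,AUC,AUU -> pick last = AUU
residue 8: K codons sorted = AAA,AAG -> pick last = AAG
residue 9: R codons sorted = AGA,AGG,CGA,CGC,CGG,CGU -> pick last = CGU
terminator: stop codons sorted = UAA,UAG,UGA -> pick last = UGA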